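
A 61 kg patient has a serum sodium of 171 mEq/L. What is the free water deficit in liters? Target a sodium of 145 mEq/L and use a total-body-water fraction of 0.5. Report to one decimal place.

5.5 L

TBW = 0.5 · 61 = 30.5 L
Free water deficit = TBW · (Na/145 − 1)
= 30.5 · (171/145 − 1)
= 30.5 · 0.1793
= 5.47 L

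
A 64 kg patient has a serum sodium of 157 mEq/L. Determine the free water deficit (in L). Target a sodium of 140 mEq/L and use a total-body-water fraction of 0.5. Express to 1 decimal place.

3.9 L

TBW = 0.5 · 64 = 32 L
Free water deficit = TBW · (Na/140 − 1)
= 32 · (157/140 − 1)
= 32 · 0.1214
= 3.88 L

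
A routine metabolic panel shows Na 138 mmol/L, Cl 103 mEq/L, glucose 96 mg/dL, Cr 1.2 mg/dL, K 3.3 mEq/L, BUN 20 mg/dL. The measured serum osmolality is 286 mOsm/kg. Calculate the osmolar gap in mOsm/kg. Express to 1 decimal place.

-2.5 mOsm/kg

Calculated osmolality = 2·Na + glucose/18 + BUN/2.8
= 2·138 + 96/18 + 20/2.8
= 276 + 5.33 + 7.14
= 288.47 mOsm/kg ≈ 288.5 mOsm/kg
Osmolar gap = measured − calculated = 286 − 288.5 = -2.5 mOsm/kg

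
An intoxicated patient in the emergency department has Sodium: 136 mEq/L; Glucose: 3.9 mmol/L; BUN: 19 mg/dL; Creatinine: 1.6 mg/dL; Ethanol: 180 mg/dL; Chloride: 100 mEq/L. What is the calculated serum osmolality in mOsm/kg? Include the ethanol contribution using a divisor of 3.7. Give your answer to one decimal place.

331.3 mOsm/kg

Calculated osmolality = 2·Na + glucose + BUN/2.8 + ethanol/3.7
= 2·136 + 3.9 + 19/2.8 + 180/3.7
= 272 + 3.90 + 6.79 + 48.65
= 331.34 mOsm/kg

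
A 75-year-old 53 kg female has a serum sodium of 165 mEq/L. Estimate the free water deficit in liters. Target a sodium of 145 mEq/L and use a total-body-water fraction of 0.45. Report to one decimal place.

3.3 L

TBW = 0.45 · 53 = 23.85 L
Free water deficit = TBW · (Na/145 − 1)
= 23.85 · (165/145 − 1)
= 23.85 · 0.1379
= 3.29 L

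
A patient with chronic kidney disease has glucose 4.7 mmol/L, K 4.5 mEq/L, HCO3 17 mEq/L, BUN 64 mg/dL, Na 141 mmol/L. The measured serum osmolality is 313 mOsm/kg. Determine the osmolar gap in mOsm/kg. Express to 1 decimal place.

3.4 mOsm/kg

Calculated osmolality = 2·Na + glucose + BUN/2.8
= 2·141 + 4.7 + 64/2.8
= 282 + 4.70 + 22.86
= 309.56 mOsm/kg ≈ 309.6 mOsm/kg
Osmolar gap = measured − calculated = 313 − 309.6 = 3.4 mOsm/kg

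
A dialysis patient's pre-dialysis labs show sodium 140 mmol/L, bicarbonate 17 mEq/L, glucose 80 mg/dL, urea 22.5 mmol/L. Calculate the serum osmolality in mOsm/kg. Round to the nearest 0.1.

306.9 mOsm/kg

Calculated osmolality = 2·Na + glucose/18 + urea
= 2·140 + 80/18 + 22.5
= 280 + 4.44 + 22.50
= 306.94 mOsm/kg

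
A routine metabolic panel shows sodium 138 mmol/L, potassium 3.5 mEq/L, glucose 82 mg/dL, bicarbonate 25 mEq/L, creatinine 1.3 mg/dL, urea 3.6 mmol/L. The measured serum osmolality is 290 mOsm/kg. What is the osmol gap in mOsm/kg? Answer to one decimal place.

5.8 mOsm/kg

Calculated osmolality = 2·Na + glucose/18 + urea
= 2·138 + 82/18 + 3.6
= 276 + 4.56 + 3.60
= 284.16 mOsm/kg ≈ 284.2 mOsm/kg
Osmolar gap = measured − calculated = 290 − 284.2 = 5.8 mOsm/kg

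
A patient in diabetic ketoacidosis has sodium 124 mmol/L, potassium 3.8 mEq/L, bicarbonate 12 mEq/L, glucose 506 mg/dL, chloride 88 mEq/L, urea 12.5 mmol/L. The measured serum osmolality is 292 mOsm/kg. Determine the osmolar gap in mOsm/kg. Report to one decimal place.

Calculated osmolality = 2·Na + glucose/18 + urea
= 2·124 + 506/18 + 12.5
= 248 + 28.11 + 12.50
= 288.61 mOsm/kg ≈ 288.6 mOsm/kg
Osmolar gap = measured − calculated = 292 − 288.6 = 3.4 mOsm/kg

3.4 mOsm/kg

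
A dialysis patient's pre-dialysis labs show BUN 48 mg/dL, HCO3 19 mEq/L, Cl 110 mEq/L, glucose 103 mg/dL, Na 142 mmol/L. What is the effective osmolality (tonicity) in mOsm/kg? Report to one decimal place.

Effective osmolality excludes urea (freely permeant across cell membranes):
2·Na + glucose/18
= 2·142 + 103/18
= 284 + 5.72
= 289.72 mOsm/kg

289.7 mOsm/kg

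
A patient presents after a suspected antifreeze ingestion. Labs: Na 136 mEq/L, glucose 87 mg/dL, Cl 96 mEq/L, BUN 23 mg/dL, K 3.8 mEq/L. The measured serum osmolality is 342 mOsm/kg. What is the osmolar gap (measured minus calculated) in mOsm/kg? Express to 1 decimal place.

Calculated osmolality = 2·Na + glucose/18 + BUN/2.8
= 2·136 + 87/18 + 23/2.8
= 272 + 4.83 + 8.21
= 285.04 mOsm/kg ≈ 285.0 mOsm/kg
Osmolar gap = measured − calculated = 342 − 285.0 = 57.0 mOsm/kg

57.0 mOsm/kg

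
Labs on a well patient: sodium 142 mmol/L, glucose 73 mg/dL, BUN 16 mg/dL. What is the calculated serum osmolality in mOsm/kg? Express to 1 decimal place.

293.8 mOsm/kg

Calculated osmolality = 2·Na + glucose/18 + BUN/2.8
= 2·142 + 73/18 + 16/2.8
= 284 + 4.06 + 5.71
= 293.77 mOsm/kg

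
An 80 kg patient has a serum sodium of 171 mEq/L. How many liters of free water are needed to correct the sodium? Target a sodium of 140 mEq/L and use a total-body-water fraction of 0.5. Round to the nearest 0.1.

TBW = 0.5 · 80 = 40 L
Free water deficit = TBW · (Na/140 − 1)
= 40 · (171/140 − 1)
= 40 · 0.2214
= 8.86 L

8.9 L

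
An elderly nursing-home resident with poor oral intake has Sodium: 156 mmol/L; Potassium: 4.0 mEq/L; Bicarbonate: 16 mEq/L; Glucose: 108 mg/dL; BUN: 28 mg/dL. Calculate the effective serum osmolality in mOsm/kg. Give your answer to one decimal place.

Effective osmolality excludes urea (freely permeant across cell membranes):
2·Na + glucose/18
= 2·156 + 108/18
= 312 + 6
= 318 mOsm/kg

318.0 mOsm/kg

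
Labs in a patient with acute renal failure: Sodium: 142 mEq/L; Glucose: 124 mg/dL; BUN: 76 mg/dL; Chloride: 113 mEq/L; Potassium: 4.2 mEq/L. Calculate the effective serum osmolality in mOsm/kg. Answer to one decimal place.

290.9 mOsm/kg

Effective osmolality excludes urea (freely permeant across cell membranes):
2·Na + glucose/18
= 2·142 + 124/18
= 284 + 6.89
= 290.89 mOsm/kg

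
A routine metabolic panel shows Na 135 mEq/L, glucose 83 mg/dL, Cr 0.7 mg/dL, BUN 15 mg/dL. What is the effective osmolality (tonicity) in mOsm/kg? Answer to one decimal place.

274.6 mOsm/kg

Effective osmolality excludes urea (freely permeant across cell membranes):
2·Na + glucose/18
= 2·135 + 83/18
= 270 + 4.61
= 274.61 mOsm/kg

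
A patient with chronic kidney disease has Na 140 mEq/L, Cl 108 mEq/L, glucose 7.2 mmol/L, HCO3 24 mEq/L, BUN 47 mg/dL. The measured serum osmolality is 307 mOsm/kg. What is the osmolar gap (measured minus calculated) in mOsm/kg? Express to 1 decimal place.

Calculated osmolality = 2·Na + glucose + BUN/2.8
= 2·140 + 7.2 + 47/2.8
= 280 + 7.20 + 16.79
= 303.99 mOsm/kg ≈ 304.0 mOsm/kg
Osmolar gap = measured − calculated = 307 − 304.0 = 3.0 mOsm/kg

3.0 mOsm/kg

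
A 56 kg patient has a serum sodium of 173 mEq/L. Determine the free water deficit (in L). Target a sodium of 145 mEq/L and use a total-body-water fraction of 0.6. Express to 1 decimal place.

6.5 L

TBW = 0.6 · 56 = 33.6 L
Free water deficit = TBW · (Na/145 − 1)
= 33.6 · (173/145 − 1)
= 33.6 · 0.1931
= 6.49 L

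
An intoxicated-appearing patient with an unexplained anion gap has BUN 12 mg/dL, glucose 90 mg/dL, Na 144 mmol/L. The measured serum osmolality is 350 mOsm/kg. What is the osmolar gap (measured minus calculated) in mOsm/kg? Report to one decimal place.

52.7 mOsm/kg

Calculated osmolality = 2·Na + glucose/18 + BUN/2.8
= 2·144 + 90/18 + 12/2.8
= 288 + 5 + 4.29
= 297.29 mOsm/kg ≈ 297.3 mOsm/kg
Osmolar gap = measured − calculated = 350 − 297.3 = 52.7 mOsm/kg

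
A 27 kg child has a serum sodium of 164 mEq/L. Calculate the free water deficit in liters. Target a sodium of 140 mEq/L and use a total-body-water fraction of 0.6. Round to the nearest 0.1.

TBW = 0.6 · 27 = 16.2 L
Free water deficit = TBW · (Na/140 − 1)
= 16.2 · (164/140 − 1)
= 16.2 · 0.1714
= 2.78 L

2.8 L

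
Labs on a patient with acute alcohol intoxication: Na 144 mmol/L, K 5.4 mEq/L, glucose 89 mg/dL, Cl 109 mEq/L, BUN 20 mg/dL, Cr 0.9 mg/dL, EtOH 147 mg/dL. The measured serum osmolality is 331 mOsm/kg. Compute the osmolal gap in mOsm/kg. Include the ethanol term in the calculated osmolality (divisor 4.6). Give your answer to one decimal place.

Calculated osmolality = 2·Na + glucose/18 + BUN/2.8 + ethanol/4.6
= 2·144 + 89/18 + 20/2.8 + 147/4.6
= 288 + 4.94 + 7.14 + 31.96
= 332.04 mOsm/kg ≈ 332.0 mOsm/kg
Osmolar gap = measured − calculated = 331 − 332.0 = -1.0 mOsm/kg

-1.0 mOsm/kg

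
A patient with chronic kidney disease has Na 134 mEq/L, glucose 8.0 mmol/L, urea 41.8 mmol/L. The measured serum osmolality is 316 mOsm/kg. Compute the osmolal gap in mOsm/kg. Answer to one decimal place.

Calculated osmolality = 2·Na + glucose + urea
= 2·134 + 8 + 41.8
= 268 + 8 + 41.80
= 317.8 mOsm/kg ≈ 317.8 mOsm/kg
Osmolar gap = measured − calculated = 316 − 317.8 = -1.8 mOsm/kg

-1.8 mOsm/kg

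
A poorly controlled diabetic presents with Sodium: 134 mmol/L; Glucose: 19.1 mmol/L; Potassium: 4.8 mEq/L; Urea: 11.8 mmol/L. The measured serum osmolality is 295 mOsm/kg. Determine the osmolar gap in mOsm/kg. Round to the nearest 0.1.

Calculated osmolality = 2·Na + glucose + urea
= 2·134 + 19.1 + 11.8
= 268 + 19.10 + 11.80
= 298.9 mOsm/kg ≈ 298.9 mOsm/kg
Osmolar gap = measured − calculated = 295 − 298.9 = -3.9 mOsm/kg

-3.9 mOsm/kg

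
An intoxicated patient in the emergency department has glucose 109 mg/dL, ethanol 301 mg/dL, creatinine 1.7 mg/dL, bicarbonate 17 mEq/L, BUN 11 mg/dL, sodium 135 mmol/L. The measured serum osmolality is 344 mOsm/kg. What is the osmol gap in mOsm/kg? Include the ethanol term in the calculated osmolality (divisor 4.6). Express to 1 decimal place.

-1.4 mOsm/kg

Calculated osmolality = 2·Na + glucose/18 + BUN/2.8 + ethanol/4.6
= 2·135 + 109/18 + 11/2.8 + 301/4.6
= 270 + 6.06 + 3.93 + 65.43
= 345.42 mOsm/kg ≈ 345.4 mOsm/kg
Osmolar gap = measured − calculated = 344 − 345.4 = -1.4 mOsm/kg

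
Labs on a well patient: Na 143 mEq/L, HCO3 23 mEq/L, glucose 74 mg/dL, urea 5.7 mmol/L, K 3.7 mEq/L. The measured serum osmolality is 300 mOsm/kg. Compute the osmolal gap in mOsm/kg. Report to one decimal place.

4.2 mOsm/kg

Calculated osmolality = 2·Na + glucose/18 + urea
= 2·143 + 74/18 + 5.7
= 286 + 4.11 + 5.70
= 295.81 mOsm/kg ≈ 295.8 mOsm/kg
Osmolar gap = measured − calculated = 300 − 295.8 = 4.2 mOsm/kg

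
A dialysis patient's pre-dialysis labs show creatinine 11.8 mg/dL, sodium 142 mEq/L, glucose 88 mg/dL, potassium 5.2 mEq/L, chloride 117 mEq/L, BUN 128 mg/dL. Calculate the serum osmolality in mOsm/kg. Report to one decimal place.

334.6 mOsm/kg

Calculated osmolality = 2·Na + glucose/18 + BUN/2.8
= 2·142 + 88/18 + 128/2.8
= 284 + 4.89 + 45.71
= 334.6 mOsm/kg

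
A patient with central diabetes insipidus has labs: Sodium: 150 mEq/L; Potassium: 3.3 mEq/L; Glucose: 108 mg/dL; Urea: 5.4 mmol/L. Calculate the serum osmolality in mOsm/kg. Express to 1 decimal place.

311.4 mOsm/kg

Calculated osmolality = 2·Na + glucose/18 + urea
= 2·150 + 108/18 + 5.4
= 300 + 6 + 5.40
= 311.4 mOsm/kg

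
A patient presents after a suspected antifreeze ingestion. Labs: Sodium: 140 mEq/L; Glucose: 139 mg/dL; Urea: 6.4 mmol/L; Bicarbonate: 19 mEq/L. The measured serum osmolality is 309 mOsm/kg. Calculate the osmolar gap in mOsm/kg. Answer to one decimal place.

14.9 mOsm/kg

Calculated osmolality = 2·Na + glucose/18 + urea
= 2·140 + 139/18 + 6.4
= 280 + 7.72 + 6.40
= 294.12 mOsm/kg ≈ 294.1 mOsm/kg
Osmolar gap = measured − calculated = 309 − 294.1 = 14.9 mOsm/kg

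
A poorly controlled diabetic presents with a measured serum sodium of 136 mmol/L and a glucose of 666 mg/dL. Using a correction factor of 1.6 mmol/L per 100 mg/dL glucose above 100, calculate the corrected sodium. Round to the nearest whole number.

145 mmol/L

Corrected Na = measured Na + 1.6 · (glucose − 100)/100
= 136 + 1.6 · (666 − 100)/100
= 136 + 9.1
= 145.1 mmol/L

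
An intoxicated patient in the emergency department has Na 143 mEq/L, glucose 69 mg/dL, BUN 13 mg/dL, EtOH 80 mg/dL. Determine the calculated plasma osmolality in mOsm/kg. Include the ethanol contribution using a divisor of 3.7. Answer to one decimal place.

Calculated osmolality = 2·Na + glucose/18 + BUN/2.8 + ethanol/3.7
= 2·143 + 69/18 + 13/2.8 + 80/3.7
= 286 + 3.83 + 4.64 + 21.62
= 316.09 mOsm/kg

316.1 mOsm/kg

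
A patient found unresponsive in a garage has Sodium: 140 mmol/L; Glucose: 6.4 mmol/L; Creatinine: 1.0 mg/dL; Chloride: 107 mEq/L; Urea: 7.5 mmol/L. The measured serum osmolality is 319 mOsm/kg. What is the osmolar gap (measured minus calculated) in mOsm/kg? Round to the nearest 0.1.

25.1 mOsm/kg

Calculated osmolality = 2·Na + glucose + urea
= 2·140 + 6.4 + 7.5
= 280 + 6.40 + 7.50
= 293.9 mOsm/kg ≈ 293.9 mOsm/kg
Osmolar gap = measured − calculated = 319 − 293.9 = 25.1 mOsm/kg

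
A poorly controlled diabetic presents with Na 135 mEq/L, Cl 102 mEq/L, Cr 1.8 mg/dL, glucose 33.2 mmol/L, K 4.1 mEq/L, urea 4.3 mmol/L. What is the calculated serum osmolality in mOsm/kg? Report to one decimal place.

Calculated osmolality = 2·Na + glucose + urea
= 2·135 + 33.2 + 4.3
= 270 + 33.20 + 4.30
= 307.5 mOsm/kg

307.5 mOsm/kg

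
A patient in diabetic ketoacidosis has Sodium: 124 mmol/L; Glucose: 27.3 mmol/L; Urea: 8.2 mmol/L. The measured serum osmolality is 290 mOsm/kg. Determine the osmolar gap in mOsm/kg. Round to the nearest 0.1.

6.5 mOsm/kg

Calculated osmolality = 2·Na + glucose + urea
= 2·124 + 27.3 + 8.2
= 248 + 27.30 + 8.20
= 283.5 mOsm/kg ≈ 283.5 mOsm/kg
Osmolar gap = measured − calculated = 290 − 283.5 = 6.5 mOsm/kg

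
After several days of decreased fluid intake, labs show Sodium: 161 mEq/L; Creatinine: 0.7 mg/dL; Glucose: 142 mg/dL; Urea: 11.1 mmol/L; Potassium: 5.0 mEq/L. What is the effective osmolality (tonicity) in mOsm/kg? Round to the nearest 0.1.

329.9 mOsm/kg

Effective osmolality excludes urea (freely permeant across cell membranes):
2·Na + glucose/18
= 2·161 + 142/18
= 322 + 7.89
= 329.89 mOsm/kg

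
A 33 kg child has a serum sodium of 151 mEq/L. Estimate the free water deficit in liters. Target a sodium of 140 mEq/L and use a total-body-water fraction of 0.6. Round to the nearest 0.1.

TBW = 0.6 · 33 = 19.8 L
Free water deficit = TBW · (Na/140 − 1)
= 19.8 · (151/140 − 1)
= 19.8 · 0.0786
= 1.56 L

1.6 L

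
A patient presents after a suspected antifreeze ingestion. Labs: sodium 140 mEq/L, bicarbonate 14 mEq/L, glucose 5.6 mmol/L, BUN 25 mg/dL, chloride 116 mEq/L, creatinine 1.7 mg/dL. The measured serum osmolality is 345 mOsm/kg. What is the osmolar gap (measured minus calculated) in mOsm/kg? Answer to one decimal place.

50.5 mOsm/kg

Calculated osmolality = 2·Na + glucose + BUN/2.8
= 2·140 + 5.6 + 25/2.8
= 280 + 5.60 + 8.93
= 294.53 mOsm/kg ≈ 294.5 mOsm/kg
Osmolar gap = measured − calculated = 345 − 294.5 = 50.5 mOsm/kg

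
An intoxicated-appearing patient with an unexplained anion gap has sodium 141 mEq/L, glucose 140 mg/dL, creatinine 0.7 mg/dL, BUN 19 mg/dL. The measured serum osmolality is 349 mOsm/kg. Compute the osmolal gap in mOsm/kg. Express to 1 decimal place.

Calculated osmolality = 2·Na + glucose/18 + BUN/2.8
= 2·141 + 140/18 + 19/2.8
= 282 + 7.78 + 6.79
= 296.57 mOsm/kg ≈ 296.6 mOsm/kg
Osmolar gap = measured − calculated = 349 − 296.6 = 52.4 mOsm/kg

52.4 mOsm/kg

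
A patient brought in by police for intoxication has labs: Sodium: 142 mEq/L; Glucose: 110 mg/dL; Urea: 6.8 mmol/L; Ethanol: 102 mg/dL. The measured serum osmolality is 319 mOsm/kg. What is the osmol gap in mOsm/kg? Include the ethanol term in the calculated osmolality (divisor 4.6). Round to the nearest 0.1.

-0.1 mOsm/kg

Calculated osmolality = 2·Na + glucose/18 + urea + ethanol/4.6
= 2·142 + 110/18 + 6.8 + 102/4.6
= 284 + 6.11 + 6.80 + 22.17
= 319.08 mOsm/kg ≈ 319.1 mOsm/kg
Osmolar gap = measured − calculated = 319 − 319.1 = -0.1 mOsm/kg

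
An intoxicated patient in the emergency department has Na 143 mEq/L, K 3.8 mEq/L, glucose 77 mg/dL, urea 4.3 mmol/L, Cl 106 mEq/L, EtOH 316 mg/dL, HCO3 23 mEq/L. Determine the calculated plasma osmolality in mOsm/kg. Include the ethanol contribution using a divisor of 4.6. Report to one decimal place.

Calculated osmolality = 2·Na + glucose/18 + urea + ethanol/4.6
= 2·143 + 77/18 + 4.3 + 316/4.6
= 286 + 4.28 + 4.30 + 68.70
= 363.28 mOsm/kg

363.3 mOsm/kg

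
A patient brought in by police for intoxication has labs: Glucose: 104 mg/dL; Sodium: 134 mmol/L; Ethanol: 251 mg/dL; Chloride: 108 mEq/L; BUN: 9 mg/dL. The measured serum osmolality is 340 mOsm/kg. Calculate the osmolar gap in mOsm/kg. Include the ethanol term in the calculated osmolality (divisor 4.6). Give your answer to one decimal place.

Calculated osmolality = 2·Na + glucose/18 + BUN/2.8 + ethanol/4.6
= 2·134 + 104/18 + 9/2.8 + 251/4.6
= 268 + 5.78 + 3.21 + 54.57
= 331.56 mOsm/kg ≈ 331.6 mOsm/kg
Osmolar gap = measured − calculated = 340 − 331.6 = 8.4 mOsm/kg

8.4 mOsm/kg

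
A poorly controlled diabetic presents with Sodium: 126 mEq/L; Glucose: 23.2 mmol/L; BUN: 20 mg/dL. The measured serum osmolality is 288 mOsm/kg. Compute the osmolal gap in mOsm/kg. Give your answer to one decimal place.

Calculated osmolality = 2·Na + glucose + BUN/2.8
= 2·126 + 23.2 + 20/2.8
= 252 + 23.20 + 7.14
= 282.34 mOsm/kg ≈ 282.3 mOsm/kg
Osmolar gap = measured − calculated = 288 − 282.3 = 5.7 mOsm/kg

5.7 mOsm/kg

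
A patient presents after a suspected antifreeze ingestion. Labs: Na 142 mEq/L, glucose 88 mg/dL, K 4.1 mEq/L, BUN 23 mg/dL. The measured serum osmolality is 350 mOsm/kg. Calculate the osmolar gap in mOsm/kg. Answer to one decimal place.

Calculated osmolality = 2·Na + glucose/18 + BUN/2.8
= 2·142 + 88/18 + 23/2.8
= 284 + 4.89 + 8.21
= 297.1 mOsm/kg ≈ 297.1 mOsm/kg
Osmolar gap = measured − calculated = 350 − 297.1 = 52.9 mOsm/kg

52.9 mOsm/kg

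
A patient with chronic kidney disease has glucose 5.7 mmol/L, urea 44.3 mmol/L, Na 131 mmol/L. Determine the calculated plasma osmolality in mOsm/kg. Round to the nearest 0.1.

Calculated osmolality = 2·Na + glucose + urea
= 2·131 + 5.7 + 44.3
= 262 + 5.70 + 44.30
= 312 mOsm/kg

312.0 mOsm/kg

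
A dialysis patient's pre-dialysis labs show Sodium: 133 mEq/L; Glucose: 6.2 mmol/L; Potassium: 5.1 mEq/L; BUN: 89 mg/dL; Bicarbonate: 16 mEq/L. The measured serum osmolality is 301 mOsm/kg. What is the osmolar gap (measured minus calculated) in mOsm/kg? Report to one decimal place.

Calculated osmolality = 2·Na + glucose + BUN/2.8
= 2·133 + 6.2 + 89/2.8
= 266 + 6.20 + 31.79
= 303.99 mOsm/kg ≈ 304.0 mOsm/kg
Osmolar gap = measured − calculated = 301 − 304.0 = -3.0 mOsm/kg

-3.0 mOsm/kg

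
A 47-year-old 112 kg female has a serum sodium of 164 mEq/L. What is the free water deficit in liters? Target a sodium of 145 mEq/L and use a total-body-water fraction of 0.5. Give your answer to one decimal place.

TBW = 0.5 · 112 = 56 L
Free water deficit = TBW · (Na/145 − 1)
= 56 · (164/145 − 1)
= 56 · 0.131
= 7.34 L

7.3 L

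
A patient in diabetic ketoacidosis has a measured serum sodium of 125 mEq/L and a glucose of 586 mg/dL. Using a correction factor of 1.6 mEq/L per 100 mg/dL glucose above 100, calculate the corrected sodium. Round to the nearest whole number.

133 mEq/L

Corrected Na = measured Na + 1.6 · (glucose − 100)/100
= 125 + 1.6 · (586 − 100)/100
= 125 + 7.8
= 132.8 mEq/L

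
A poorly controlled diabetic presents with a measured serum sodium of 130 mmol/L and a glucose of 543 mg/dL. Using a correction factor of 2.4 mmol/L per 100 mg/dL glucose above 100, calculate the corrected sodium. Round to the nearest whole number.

141 mmol/L

Corrected Na = measured Na + 2.4 · (glucose − 100)/100
= 130 + 2.4 · (543 − 100)/100
= 130 + 10.6
= 140.6 mmol/L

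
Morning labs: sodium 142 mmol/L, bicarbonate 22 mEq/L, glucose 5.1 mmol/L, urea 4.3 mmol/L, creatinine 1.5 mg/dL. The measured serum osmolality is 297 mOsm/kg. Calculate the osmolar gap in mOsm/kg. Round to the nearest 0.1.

3.6 mOsm/kg

Calculated osmolality = 2·Na + glucose + urea
= 2·142 + 5.1 + 4.3
= 284 + 5.10 + 4.30
= 293.4 mOsm/kg ≈ 293.4 mOsm/kg
Osmolar gap = measured − calculated = 297 − 293.4 = 3.6 mOsm/kg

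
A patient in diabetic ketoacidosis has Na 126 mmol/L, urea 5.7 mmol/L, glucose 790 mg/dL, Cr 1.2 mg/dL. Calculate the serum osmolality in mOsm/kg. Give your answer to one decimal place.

Calculated osmolality = 2·Na + glucose/18 + urea
= 2·126 + 790/18 + 5.7
= 252 + 43.89 + 5.70
= 301.59 mOsm/kg

301.6 mOsm/kg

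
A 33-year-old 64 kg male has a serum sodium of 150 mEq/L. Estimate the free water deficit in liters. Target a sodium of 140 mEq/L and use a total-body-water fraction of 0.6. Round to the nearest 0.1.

2.7 L

TBW = 0.6 · 64 = 38.4 L
Free water deficit = TBW · (Na/140 − 1)
= 38.4 · (150/140 − 1)
= 38.4 · 0.0714
= 2.74 L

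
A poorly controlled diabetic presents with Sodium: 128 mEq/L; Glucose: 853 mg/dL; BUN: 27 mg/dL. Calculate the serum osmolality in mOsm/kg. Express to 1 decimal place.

Calculated osmolality = 2·Na + glucose/18 + BUN/2.8
= 2·128 + 853/18 + 27/2.8
= 256 + 47.39 + 9.64
= 313.03 mOsm/kg

313.0 mOsm/kg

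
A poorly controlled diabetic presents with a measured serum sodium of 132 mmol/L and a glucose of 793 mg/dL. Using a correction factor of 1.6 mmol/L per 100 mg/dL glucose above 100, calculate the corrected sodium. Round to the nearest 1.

143 mmol/L

Corrected Na = measured Na + 1.6 · (glucose − 100)/100
= 132 + 1.6 · (793 − 100)/100
= 132 + 11.1
= 143.1 mmol/L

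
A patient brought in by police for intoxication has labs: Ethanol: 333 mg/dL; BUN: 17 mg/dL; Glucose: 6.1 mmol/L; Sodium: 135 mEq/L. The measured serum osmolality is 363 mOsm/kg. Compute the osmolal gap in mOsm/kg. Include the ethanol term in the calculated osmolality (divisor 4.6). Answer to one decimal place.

Calculated osmolality = 2·Na + glucose + BUN/2.8 + ethanol/4.6
= 2·135 + 6.1 + 17/2.8 + 333/4.6
= 270 + 6.10 + 6.07 + 72.39
= 354.56 mOsm/kg ≈ 354.6 mOsm/kg
Osmolar gap = measured − calculated = 363 − 354.6 = 8.4 mOsm/kg

8.4 mOsm/kg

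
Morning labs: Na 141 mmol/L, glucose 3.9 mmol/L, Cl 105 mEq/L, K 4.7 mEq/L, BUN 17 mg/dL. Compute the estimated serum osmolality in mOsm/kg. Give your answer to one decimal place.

292.0 mOsm/kg

Calculated osmolality = 2·Na + glucose + BUN/2.8
= 2·141 + 3.9 + 17/2.8
= 282 + 3.90 + 6.07
= 291.97 mOsm/kg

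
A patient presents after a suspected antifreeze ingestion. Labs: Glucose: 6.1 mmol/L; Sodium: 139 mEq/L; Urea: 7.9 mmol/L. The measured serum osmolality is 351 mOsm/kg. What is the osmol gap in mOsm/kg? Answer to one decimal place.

Calculated osmolality = 2·Na + glucose + urea
= 2·139 + 6.1 + 7.9
= 278 + 6.10 + 7.90
= 292 mOsm/kg ≈ 292.0 mOsm/kg
Osmolar gap = measured − calculated = 351 − 292.0 = 59.0 mOsm/kg

59.0 mOsm/kg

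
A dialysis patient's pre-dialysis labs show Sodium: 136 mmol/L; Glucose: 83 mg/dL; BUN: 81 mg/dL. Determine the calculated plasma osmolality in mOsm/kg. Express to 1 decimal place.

305.5 mOsm/kg

Calculated osmolality = 2·Na + glucose/18 + BUN/2.8
= 2·136 + 83/18 + 81/2.8
= 272 + 4.61 + 28.93
= 305.54 mOsm/kg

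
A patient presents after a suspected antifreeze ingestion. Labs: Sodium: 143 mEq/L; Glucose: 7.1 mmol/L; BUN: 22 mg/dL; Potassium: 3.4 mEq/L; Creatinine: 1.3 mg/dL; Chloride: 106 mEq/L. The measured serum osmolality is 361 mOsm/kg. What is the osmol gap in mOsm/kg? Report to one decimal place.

60.0 mOsm/kg

Calculated osmolality = 2·Na + glucose + BUN/2.8
= 2·143 + 7.1 + 22/2.8
= 286 + 7.10 + 7.86
= 300.96 mOsm/kg ≈ 301.0 mOsm/kg
Osmolar gap = measured − calculated = 361 − 301.0 = 60.0 mOsm/kg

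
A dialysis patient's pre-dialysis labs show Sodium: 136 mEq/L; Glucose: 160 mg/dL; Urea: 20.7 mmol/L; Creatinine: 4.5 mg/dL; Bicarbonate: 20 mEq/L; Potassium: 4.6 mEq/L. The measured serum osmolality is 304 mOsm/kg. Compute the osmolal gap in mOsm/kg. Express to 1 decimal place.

2.4 mOsm/kg

Calculated osmolality = 2·Na + glucose/18 + urea
= 2·136 + 160/18 + 20.7
= 272 + 8.89 + 20.70
= 301.59 mOsm/kg ≈ 301.6 mOsm/kg
Osmolar gap = measured − calculated = 304 − 301.6 = 2.4 mOsm/kg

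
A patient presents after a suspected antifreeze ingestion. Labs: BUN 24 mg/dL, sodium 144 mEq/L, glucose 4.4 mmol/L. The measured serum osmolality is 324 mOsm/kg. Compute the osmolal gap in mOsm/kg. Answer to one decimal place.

23.0 mOsm/kg

Calculated osmolality = 2·Na + glucose + BUN/2.8
= 2·144 + 4.4 + 24/2.8
= 288 + 4.40 + 8.57
= 300.97 mOsm/kg ≈ 301.0 mOsm/kg
Osmolar gap = measured − calculated = 324 − 301.0 = 23.0 mOsm/kg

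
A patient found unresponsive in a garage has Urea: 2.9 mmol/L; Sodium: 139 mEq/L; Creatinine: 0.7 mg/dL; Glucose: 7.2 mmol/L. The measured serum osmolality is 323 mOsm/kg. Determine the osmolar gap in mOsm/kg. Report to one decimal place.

Calculated osmolality = 2·Na + glucose + urea
= 2·139 + 7.2 + 2.9
= 278 + 7.20 + 2.90
= 288.1 mOsm/kg ≈ 288.1 mOsm/kg
Osmolar gap = measured − calculated = 323 − 288.1 = 34.9 mOsm/kg

34.9 mOsm/kg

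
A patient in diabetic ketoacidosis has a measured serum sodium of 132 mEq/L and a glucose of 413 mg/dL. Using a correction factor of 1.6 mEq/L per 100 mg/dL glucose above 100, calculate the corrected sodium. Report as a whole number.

137 mEq/L

Corrected Na = measured Na + 1.6 · (glucose − 100)/100
= 132 + 1.6 · (413 − 100)/100
= 132 + 5
= 137 mEq/L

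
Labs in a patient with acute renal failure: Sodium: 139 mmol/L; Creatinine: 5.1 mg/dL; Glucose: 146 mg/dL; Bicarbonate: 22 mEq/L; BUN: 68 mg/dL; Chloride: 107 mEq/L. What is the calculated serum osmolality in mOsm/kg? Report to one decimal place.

Calculated osmolality = 2·Na + glucose/18 + BUN/2.8
= 2·139 + 146/18 + 68/2.8
= 278 + 8.11 + 24.29
= 310.4 mOsm/kg

310.4 mOsm/kg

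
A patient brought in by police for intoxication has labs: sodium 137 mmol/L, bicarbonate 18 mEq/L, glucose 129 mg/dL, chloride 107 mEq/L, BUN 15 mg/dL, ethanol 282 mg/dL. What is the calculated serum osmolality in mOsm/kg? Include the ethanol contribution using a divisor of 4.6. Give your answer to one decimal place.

347.8 mOsm/kg

Calculated osmolality = 2·Na + glucose/18 + BUN/2.8 + ethanol/4.6
= 2·137 + 129/18 + 15/2.8 + 282/4.6
= 274 + 7.17 + 5.36 + 61.30
= 347.83 mOsm/kg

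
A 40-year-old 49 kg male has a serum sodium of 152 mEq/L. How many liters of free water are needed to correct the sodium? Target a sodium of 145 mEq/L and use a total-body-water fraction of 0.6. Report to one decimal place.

TBW = 0.6 · 49 = 29.4 L
Free water deficit = TBW · (Na/145 − 1)
= 29.4 · (152/145 − 1)
= 29.4 · 0.0483
= 1.42 L

1.4 L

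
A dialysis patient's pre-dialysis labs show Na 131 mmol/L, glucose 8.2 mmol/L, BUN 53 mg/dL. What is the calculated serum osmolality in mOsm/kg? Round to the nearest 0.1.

289.1 mOsm/kg

Calculated osmolality = 2·Na + glucose + BUN/2.8
= 2·131 + 8.2 + 53/2.8
= 262 + 8.20 + 18.93
= 289.13 mOsm/kg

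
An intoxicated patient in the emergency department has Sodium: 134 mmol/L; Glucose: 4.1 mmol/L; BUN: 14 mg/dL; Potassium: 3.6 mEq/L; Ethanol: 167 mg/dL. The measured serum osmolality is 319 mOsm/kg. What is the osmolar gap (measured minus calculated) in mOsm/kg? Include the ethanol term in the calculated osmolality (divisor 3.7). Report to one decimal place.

-3.2 mOsm/kg

Calculated osmolality = 2·Na + glucose + BUN/2.8 + ethanol/3.7
= 2·134 + 4.1 + 14/2.8 + 167/3.7
= 268 + 4.10 + 5 + 45.14
= 322.24 mOsm/kg ≈ 322.2 mOsm/kg
Osmolar gap = measured − calculated = 319 − 322.2 = -3.2 mOsm/kg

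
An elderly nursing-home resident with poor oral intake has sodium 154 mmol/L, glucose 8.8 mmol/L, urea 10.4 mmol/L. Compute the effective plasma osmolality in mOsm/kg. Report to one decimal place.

316.8 mOsm/kg

Effective osmolality excludes urea (freely permeant across cell membranes):
2·Na + glucose
= 2·154 + 8.8
= 308 + 8.8
= 316.8 mOsm/kg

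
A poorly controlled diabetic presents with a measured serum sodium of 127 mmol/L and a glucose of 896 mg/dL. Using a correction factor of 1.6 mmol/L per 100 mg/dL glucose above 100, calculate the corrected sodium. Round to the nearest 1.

140 mmol/L

Corrected Na = measured Na + 1.6 · (glucose − 100)/100
= 127 + 1.6 · (896 − 100)/100
= 127 + 12.7
= 139.7 mmol/L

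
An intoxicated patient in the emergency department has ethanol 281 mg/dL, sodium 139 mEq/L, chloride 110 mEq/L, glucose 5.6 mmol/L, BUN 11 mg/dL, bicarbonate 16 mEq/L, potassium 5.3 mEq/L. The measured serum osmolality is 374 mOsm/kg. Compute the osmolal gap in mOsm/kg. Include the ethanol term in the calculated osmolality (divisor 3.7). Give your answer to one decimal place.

Calculated osmolality = 2·Na + glucose + BUN/2.8 + ethanol/3.7
= 2·139 + 5.6 + 11/2.8 + 281/3.7
= 278 + 5.60 + 3.93 + 75.95
= 363.48 mOsm/kg ≈ 363.5 mOsm/kg
Osmolar gap = measured − calculated = 374 − 363.5 = 10.5 mOsm/kg

10.5 mOsm/kg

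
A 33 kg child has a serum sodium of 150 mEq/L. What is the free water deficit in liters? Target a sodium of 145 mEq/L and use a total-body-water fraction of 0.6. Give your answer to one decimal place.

TBW = 0.6 · 33 = 19.8 L
Free water deficit = TBW · (Na/145 − 1)
= 19.8 · (150/145 − 1)
= 19.8 · 0.0345
= 0.68 L

0.7 L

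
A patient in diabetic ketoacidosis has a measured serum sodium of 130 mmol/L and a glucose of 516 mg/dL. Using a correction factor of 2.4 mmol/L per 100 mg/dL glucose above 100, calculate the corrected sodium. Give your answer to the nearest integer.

140 mmol/L

Corrected Na = measured Na + 2.4 · (glucose − 100)/100
= 130 + 2.4 · (516 − 100)/100
= 130 + 10
= 140 mmol/L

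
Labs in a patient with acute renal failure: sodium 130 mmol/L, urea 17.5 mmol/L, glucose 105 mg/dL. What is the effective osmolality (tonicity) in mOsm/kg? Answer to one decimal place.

Effective osmolality excludes urea (freely permeant across cell membranes):
2·Na + glucose/18
= 2·130 + 105/18
= 260 + 5.83
= 265.83 mOsm/kg

265.8 mOsm/kg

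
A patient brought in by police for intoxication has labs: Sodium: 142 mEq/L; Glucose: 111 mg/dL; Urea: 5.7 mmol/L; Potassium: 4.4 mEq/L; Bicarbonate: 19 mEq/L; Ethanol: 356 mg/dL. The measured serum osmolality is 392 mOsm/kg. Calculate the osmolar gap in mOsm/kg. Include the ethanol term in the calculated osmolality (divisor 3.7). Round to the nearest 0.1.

Calculated osmolality = 2·Na + glucose/18 + urea + ethanol/3.7
= 2·142 + 111/18 + 5.7 + 356/3.7
= 284 + 6.17 + 5.70 + 96.22
= 392.09 mOsm/kg ≈ 392.1 mOsm/kg
Osmolar gap = measured − calculated = 392 − 392.1 = -0.1 mOsm/kg

-0.1 mOsm/kg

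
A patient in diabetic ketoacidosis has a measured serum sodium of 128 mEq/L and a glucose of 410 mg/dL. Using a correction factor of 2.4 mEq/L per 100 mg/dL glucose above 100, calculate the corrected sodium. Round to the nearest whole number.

135 mEq/L

Corrected Na = measured Na + 2.4 · (glucose − 100)/100
= 128 + 2.4 · (410 − 100)/100
= 128 + 7.4
= 135.4 mEq/L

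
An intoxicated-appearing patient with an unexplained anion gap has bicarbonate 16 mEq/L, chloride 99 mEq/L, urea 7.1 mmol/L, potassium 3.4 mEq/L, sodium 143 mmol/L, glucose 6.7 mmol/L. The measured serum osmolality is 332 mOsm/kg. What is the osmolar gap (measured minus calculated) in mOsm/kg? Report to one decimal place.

Calculated osmolality = 2·Na + glucose + urea
= 2·143 + 6.7 + 7.1
= 286 + 6.70 + 7.10
= 299.8 mOsm/kg ≈ 299.8 mOsm/kg
Osmolar gap = measured − calculated = 332 − 299.8 = 32.2 mOsm/kg

32.2 mOsm/kg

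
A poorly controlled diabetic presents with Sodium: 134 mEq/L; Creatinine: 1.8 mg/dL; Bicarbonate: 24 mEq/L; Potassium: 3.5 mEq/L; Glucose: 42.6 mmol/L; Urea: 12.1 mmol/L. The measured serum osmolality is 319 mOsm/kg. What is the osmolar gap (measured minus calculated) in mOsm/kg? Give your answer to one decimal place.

-3.7 mOsm/kg

Calculated osmolality = 2·Na + glucose + urea
= 2·134 + 42.6 + 12.1
= 268 + 42.60 + 12.10
= 322.7 mOsm/kg ≈ 322.7 mOsm/kg
Osmolar gap = measured − calculated = 319 − 322.7 = -3.7 mOsm/kg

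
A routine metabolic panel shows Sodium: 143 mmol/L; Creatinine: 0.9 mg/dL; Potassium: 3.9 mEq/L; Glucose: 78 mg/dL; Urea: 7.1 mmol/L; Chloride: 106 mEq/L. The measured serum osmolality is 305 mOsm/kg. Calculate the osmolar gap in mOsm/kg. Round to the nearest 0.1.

Calculated osmolality = 2·Na + glucose/18 + urea
= 2·143 + 78/18 + 7.1
= 286 + 4.33 + 7.10
= 297.43 mOsm/kg ≈ 297.4 mOsm/kg
Osmolar gap = measured − calculated = 305 − 297.4 = 7.6 mOsm/kg

7.6 mOsm/kg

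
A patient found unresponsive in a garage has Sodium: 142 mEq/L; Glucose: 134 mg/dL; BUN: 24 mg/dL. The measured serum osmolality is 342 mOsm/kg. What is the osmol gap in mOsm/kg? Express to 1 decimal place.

Calculated osmolality = 2·Na + glucose/18 + BUN/2.8
= 2·142 + 134/18 + 24/2.8
= 284 + 7.44 + 8.57
= 300.01 mOsm/kg ≈ 300.0 mOsm/kg
Osmolar gap = measured − calculated = 342 − 300.0 = 42.0 mOsm/kg

42.0 mOsm/kg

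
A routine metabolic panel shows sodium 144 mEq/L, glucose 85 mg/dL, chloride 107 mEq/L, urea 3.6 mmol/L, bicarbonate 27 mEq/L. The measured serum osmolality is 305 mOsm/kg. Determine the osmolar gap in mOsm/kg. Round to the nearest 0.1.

Calculated osmolality = 2·Na + glucose/18 + urea
= 2·144 + 85/18 + 3.6
= 288 + 4.72 + 3.60
= 296.32 mOsm/kg ≈ 296.3 mOsm/kg
Osmolar gap = measured − calculated = 305 − 296.3 = 8.7 mOsm/kg

8.7 mOsm/kg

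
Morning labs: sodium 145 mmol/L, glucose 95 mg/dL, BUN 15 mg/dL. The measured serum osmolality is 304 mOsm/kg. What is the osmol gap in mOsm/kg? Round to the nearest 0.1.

Calculated osmolality = 2·Na + glucose/18 + BUN/2.8
= 2·145 + 95/18 + 15/2.8
= 290 + 5.28 + 5.36
= 300.64 mOsm/kg ≈ 300.6 mOsm/kg
Osmolar gap = measured − calculated = 304 − 300.6 = 3.4 mOsm/kg

3.4 mOsm/kg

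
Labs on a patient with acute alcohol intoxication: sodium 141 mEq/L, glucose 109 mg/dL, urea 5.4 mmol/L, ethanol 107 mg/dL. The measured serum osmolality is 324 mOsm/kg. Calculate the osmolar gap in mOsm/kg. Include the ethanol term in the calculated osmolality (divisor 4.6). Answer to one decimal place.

7.3 mOsm/kg

Calculated osmolality = 2·Na + glucose/18 + urea + ethanol/4.6
= 2·141 + 109/18 + 5.4 + 107/4.6
= 282 + 6.06 + 5.40 + 23.26
= 316.72 mOsm/kg ≈ 316.7 mOsm/kg
Osmolar gap = measured − calculated = 324 − 316.7 = 7.3 mOsm/kg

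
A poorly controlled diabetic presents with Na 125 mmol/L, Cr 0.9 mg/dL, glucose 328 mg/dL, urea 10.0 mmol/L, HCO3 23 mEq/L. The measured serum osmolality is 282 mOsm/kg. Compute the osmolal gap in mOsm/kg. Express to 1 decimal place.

3.8 mOsm/kg

Calculated osmolality = 2·Na + glucose/18 + urea
= 2·125 + 328/18 + 10
= 250 + 18.22 + 10
= 278.22 mOsm/kg ≈ 278.2 mOsm/kg
Osmolar gap = measured − calculated = 282 − 278.2 = 3.8 mOsm/kg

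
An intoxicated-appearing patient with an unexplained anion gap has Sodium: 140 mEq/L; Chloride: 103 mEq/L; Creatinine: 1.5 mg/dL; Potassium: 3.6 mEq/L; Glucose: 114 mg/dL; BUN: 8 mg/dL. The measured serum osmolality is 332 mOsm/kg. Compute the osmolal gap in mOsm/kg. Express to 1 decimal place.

Calculated osmolality = 2·Na + glucose/18 + BUN/2.8
= 2·140 + 114/18 + 8/2.8
= 280 + 6.33 + 2.86
= 289.19 mOsm/kg ≈ 289.2 mOsm/kg
Osmolar gap = measured − calculated = 332 − 289.2 = 42.8 mOsm/kg

42.8 mOsm/kg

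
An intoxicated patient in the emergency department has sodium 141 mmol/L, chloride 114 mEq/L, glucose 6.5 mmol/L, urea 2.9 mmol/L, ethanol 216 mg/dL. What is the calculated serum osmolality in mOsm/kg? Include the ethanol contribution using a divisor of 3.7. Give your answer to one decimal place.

Calculated osmolality = 2·Na + glucose + urea + ethanol/3.7
= 2·141 + 6.5 + 2.9 + 216/3.7
= 282 + 6.50 + 2.90 + 58.38
= 349.78 mOsm/kg

349.8 mOsm/kg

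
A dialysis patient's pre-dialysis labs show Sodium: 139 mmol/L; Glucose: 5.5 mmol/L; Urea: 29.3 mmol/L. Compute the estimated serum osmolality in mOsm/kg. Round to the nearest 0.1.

312.8 mOsm/kg

Calculated osmolality = 2·Na + glucose + urea
= 2·139 + 5.5 + 29.3
= 278 + 5.50 + 29.30
= 312.8 mOsm/kg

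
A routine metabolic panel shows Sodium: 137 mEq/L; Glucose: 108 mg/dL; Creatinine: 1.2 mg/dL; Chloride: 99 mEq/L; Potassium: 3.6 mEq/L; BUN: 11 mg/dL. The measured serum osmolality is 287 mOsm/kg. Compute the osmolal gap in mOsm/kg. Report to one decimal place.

3.1 mOsm/kg

Calculated osmolality = 2·Na + glucose/18 + BUN/2.8
= 2·137 + 108/18 + 11/2.8
= 274 + 6 + 3.93
= 283.93 mOsm/kg ≈ 283.9 mOsm/kg
Osmolar gap = measured − calculated = 287 − 283.9 = 3.1 mOsm/kg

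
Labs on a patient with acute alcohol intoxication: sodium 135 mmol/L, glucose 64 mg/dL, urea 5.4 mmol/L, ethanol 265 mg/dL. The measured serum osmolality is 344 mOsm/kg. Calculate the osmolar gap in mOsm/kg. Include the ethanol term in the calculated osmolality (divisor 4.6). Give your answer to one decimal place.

Calculated osmolality = 2·Na + glucose/18 + urea + ethanol/4.6
= 2·135 + 64/18 + 5.4 + 265/4.6
= 270 + 3.56 + 5.40 + 57.61
= 336.57 mOsm/kg ≈ 336.6 mOsm/kg
Osmolar gap = measured − calculated = 344 − 336.6 = 7.4 mOsm/kg

7.4 mOsm/kg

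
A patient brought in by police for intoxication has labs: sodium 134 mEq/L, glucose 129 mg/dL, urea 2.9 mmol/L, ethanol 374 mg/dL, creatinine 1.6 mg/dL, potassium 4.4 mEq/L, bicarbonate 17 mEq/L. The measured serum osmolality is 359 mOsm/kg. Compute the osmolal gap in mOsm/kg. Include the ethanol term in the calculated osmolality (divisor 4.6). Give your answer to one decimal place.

Calculated osmolality = 2·Na + glucose/18 + urea + ethanol/4.6
= 2·134 + 129/18 + 2.9 + 374/4.6
= 268 + 7.17 + 2.90 + 81.30
= 359.37 mOsm/kg ≈ 359.4 mOsm/kg
Osmolar gap = measured − calculated = 359 − 359.4 = -0.4 mOsm/kg

-0.4 mOsm/kg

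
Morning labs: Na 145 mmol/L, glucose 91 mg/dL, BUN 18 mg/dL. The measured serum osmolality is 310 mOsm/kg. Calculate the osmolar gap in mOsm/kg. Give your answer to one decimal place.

8.5 mOsm/kg

Calculated osmolality = 2·Na + glucose/18 + BUN/2.8
= 2·145 + 91/18 + 18/2.8
= 290 + 5.06 + 6.43
= 301.49 mOsm/kg ≈ 301.5 mOsm/kg
Osmolar gap = measured − calculated = 310 − 301.5 = 8.5 mOsm/kg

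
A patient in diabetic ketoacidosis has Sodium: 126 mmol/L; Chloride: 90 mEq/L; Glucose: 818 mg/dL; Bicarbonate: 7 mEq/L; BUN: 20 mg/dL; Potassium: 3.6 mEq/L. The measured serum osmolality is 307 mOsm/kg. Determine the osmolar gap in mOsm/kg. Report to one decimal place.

2.4 mOsm/kg

Calculated osmolality = 2·Na + glucose/18 + BUN/2.8
= 2·126 + 818/18 + 20/2.8
= 252 + 45.44 + 7.14
= 304.58 mOsm/kg ≈ 304.6 mOsm/kg
Osmolar gap = measured − calculated = 307 − 304.6 = 2.4 mOsm/kg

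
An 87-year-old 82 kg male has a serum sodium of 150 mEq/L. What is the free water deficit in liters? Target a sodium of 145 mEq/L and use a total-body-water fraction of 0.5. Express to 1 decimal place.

1.4 L

TBW = 0.5 · 82 = 41 L
Free water deficit = TBW · (Na/145 − 1)
= 41 · (150/145 − 1)
= 41 · 0.0345
= 1.41 L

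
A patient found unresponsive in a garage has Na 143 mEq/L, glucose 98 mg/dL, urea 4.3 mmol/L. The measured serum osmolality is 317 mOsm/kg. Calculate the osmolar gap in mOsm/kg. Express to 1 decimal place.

21.3 mOsm/kg

Calculated osmolality = 2·Na + glucose/18 + urea
= 2·143 + 98/18 + 4.3
= 286 + 5.44 + 4.30
= 295.74 mOsm/kg ≈ 295.7 mOsm/kg
Osmolar gap = measured − calculated = 317 − 295.7 = 21.3 mOsm/kg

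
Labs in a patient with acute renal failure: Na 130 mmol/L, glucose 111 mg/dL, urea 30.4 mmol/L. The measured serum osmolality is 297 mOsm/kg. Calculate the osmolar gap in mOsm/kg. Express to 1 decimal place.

0.4 mOsm/kg

Calculated osmolality = 2·Na + glucose/18 + urea
= 2·130 + 111/18 + 30.4
= 260 + 6.17 + 30.40
= 296.57 mOsm/kg ≈ 296.6 mOsm/kg
Osmolar gap = measured − calculated = 297 − 296.6 = 0.4 mOsm/kg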